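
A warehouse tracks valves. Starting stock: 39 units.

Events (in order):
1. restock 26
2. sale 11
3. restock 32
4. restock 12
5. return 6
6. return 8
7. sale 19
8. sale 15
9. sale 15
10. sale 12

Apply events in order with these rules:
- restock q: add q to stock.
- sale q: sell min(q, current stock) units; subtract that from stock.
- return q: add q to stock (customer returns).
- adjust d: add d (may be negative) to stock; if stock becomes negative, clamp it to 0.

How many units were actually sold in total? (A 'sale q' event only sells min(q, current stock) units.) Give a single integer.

Answer: 72

Derivation:
Processing events:
Start: stock = 39
  Event 1 (restock 26): 39 + 26 = 65
  Event 2 (sale 11): sell min(11,65)=11. stock: 65 - 11 = 54. total_sold = 11
  Event 3 (restock 32): 54 + 32 = 86
  Event 4 (restock 12): 86 + 12 = 98
  Event 5 (return 6): 98 + 6 = 104
  Event 6 (return 8): 104 + 8 = 112
  Event 7 (sale 19): sell min(19,112)=19. stock: 112 - 19 = 93. total_sold = 30
  Event 8 (sale 15): sell min(15,93)=15. stock: 93 - 15 = 78. total_sold = 45
  Event 9 (sale 15): sell min(15,78)=15. stock: 78 - 15 = 63. total_sold = 60
  Event 10 (sale 12): sell min(12,63)=12. stock: 63 - 12 = 51. total_sold = 72
Final: stock = 51, total_sold = 72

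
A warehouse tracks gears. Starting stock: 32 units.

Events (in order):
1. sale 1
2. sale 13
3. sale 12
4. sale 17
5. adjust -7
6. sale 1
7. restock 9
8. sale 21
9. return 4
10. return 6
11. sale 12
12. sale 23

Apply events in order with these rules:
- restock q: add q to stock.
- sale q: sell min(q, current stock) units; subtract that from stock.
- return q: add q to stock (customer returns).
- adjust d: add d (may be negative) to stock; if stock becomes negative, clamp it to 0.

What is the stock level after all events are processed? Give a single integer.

Processing events:
Start: stock = 32
  Event 1 (sale 1): sell min(1,32)=1. stock: 32 - 1 = 31. total_sold = 1
  Event 2 (sale 13): sell min(13,31)=13. stock: 31 - 13 = 18. total_sold = 14
  Event 3 (sale 12): sell min(12,18)=12. stock: 18 - 12 = 6. total_sold = 26
  Event 4 (sale 17): sell min(17,6)=6. stock: 6 - 6 = 0. total_sold = 32
  Event 5 (adjust -7): 0 + -7 = 0 (clamped to 0)
  Event 6 (sale 1): sell min(1,0)=0. stock: 0 - 0 = 0. total_sold = 32
  Event 7 (restock 9): 0 + 9 = 9
  Event 8 (sale 21): sell min(21,9)=9. stock: 9 - 9 = 0. total_sold = 41
  Event 9 (return 4): 0 + 4 = 4
  Event 10 (return 6): 4 + 6 = 10
  Event 11 (sale 12): sell min(12,10)=10. stock: 10 - 10 = 0. total_sold = 51
  Event 12 (sale 23): sell min(23,0)=0. stock: 0 - 0 = 0. total_sold = 51
Final: stock = 0, total_sold = 51

Answer: 0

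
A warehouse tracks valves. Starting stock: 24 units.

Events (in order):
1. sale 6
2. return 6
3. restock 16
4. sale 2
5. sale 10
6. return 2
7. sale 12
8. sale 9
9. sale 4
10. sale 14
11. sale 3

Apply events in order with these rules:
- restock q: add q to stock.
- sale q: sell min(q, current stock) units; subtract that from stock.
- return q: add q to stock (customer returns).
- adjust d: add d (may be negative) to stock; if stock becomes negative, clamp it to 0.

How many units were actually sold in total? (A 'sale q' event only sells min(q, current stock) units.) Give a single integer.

Answer: 48

Derivation:
Processing events:
Start: stock = 24
  Event 1 (sale 6): sell min(6,24)=6. stock: 24 - 6 = 18. total_sold = 6
  Event 2 (return 6): 18 + 6 = 24
  Event 3 (restock 16): 24 + 16 = 40
  Event 4 (sale 2): sell min(2,40)=2. stock: 40 - 2 = 38. total_sold = 8
  Event 5 (sale 10): sell min(10,38)=10. stock: 38 - 10 = 28. total_sold = 18
  Event 6 (return 2): 28 + 2 = 30
  Event 7 (sale 12): sell min(12,30)=12. stock: 30 - 12 = 18. total_sold = 30
  Event 8 (sale 9): sell min(9,18)=9. stock: 18 - 9 = 9. total_sold = 39
  Event 9 (sale 4): sell min(4,9)=4. stock: 9 - 4 = 5. total_sold = 43
  Event 10 (sale 14): sell min(14,5)=5. stock: 5 - 5 = 0. total_sold = 48
  Event 11 (sale 3): sell min(3,0)=0. stock: 0 - 0 = 0. total_sold = 48
Final: stock = 0, total_sold = 48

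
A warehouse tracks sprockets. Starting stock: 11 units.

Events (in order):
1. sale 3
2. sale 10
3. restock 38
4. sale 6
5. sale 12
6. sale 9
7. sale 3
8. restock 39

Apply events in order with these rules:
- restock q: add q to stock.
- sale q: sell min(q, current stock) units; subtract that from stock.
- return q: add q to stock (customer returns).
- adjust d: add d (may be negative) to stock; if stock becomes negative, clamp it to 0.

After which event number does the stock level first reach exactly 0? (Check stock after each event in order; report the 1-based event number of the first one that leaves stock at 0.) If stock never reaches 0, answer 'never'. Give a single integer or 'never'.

Answer: 2

Derivation:
Processing events:
Start: stock = 11
  Event 1 (sale 3): sell min(3,11)=3. stock: 11 - 3 = 8. total_sold = 3
  Event 2 (sale 10): sell min(10,8)=8. stock: 8 - 8 = 0. total_sold = 11
  Event 3 (restock 38): 0 + 38 = 38
  Event 4 (sale 6): sell min(6,38)=6. stock: 38 - 6 = 32. total_sold = 17
  Event 5 (sale 12): sell min(12,32)=12. stock: 32 - 12 = 20. total_sold = 29
  Event 6 (sale 9): sell min(9,20)=9. stock: 20 - 9 = 11. total_sold = 38
  Event 7 (sale 3): sell min(3,11)=3. stock: 11 - 3 = 8. total_sold = 41
  Event 8 (restock 39): 8 + 39 = 47
Final: stock = 47, total_sold = 41

First zero at event 2.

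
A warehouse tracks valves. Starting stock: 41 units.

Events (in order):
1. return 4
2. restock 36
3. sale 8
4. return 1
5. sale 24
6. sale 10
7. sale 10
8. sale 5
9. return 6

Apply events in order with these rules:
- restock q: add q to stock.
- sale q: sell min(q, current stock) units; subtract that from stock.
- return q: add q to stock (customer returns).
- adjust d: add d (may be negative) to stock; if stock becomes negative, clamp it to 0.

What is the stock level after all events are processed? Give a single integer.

Processing events:
Start: stock = 41
  Event 1 (return 4): 41 + 4 = 45
  Event 2 (restock 36): 45 + 36 = 81
  Event 3 (sale 8): sell min(8,81)=8. stock: 81 - 8 = 73. total_sold = 8
  Event 4 (return 1): 73 + 1 = 74
  Event 5 (sale 24): sell min(24,74)=24. stock: 74 - 24 = 50. total_sold = 32
  Event 6 (sale 10): sell min(10,50)=10. stock: 50 - 10 = 40. total_sold = 42
  Event 7 (sale 10): sell min(10,40)=10. stock: 40 - 10 = 30. total_sold = 52
  Event 8 (sale 5): sell min(5,30)=5. stock: 30 - 5 = 25. total_sold = 57
  Event 9 (return 6): 25 + 6 = 31
Final: stock = 31, total_sold = 57

Answer: 31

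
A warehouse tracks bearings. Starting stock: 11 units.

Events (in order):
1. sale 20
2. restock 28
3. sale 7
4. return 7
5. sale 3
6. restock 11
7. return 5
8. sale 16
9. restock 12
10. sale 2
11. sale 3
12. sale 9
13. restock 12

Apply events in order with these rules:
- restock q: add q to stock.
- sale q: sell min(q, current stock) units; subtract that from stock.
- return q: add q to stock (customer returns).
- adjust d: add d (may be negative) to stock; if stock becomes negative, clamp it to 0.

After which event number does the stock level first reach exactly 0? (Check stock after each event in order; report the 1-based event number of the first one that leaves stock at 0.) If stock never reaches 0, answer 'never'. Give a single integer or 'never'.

Processing events:
Start: stock = 11
  Event 1 (sale 20): sell min(20,11)=11. stock: 11 - 11 = 0. total_sold = 11
  Event 2 (restock 28): 0 + 28 = 28
  Event 3 (sale 7): sell min(7,28)=7. stock: 28 - 7 = 21. total_sold = 18
  Event 4 (return 7): 21 + 7 = 28
  Event 5 (sale 3): sell min(3,28)=3. stock: 28 - 3 = 25. total_sold = 21
  Event 6 (restock 11): 25 + 11 = 36
  Event 7 (return 5): 36 + 5 = 41
  Event 8 (sale 16): sell min(16,41)=16. stock: 41 - 16 = 25. total_sold = 37
  Event 9 (restock 12): 25 + 12 = 37
  Event 10 (sale 2): sell min(2,37)=2. stock: 37 - 2 = 35. total_sold = 39
  Event 11 (sale 3): sell min(3,35)=3. stock: 35 - 3 = 32. total_sold = 42
  Event 12 (sale 9): sell min(9,32)=9. stock: 32 - 9 = 23. total_sold = 51
  Event 13 (restock 12): 23 + 12 = 35
Final: stock = 35, total_sold = 51

First zero at event 1.

Answer: 1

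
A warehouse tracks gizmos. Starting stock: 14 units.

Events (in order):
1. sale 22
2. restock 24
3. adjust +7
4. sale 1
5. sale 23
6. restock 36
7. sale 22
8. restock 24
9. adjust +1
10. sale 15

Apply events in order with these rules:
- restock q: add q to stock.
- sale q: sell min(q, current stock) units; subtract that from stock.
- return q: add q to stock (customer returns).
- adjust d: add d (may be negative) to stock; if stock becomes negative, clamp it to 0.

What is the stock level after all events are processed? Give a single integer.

Processing events:
Start: stock = 14
  Event 1 (sale 22): sell min(22,14)=14. stock: 14 - 14 = 0. total_sold = 14
  Event 2 (restock 24): 0 + 24 = 24
  Event 3 (adjust +7): 24 + 7 = 31
  Event 4 (sale 1): sell min(1,31)=1. stock: 31 - 1 = 30. total_sold = 15
  Event 5 (sale 23): sell min(23,30)=23. stock: 30 - 23 = 7. total_sold = 38
  Event 6 (restock 36): 7 + 36 = 43
  Event 7 (sale 22): sell min(22,43)=22. stock: 43 - 22 = 21. total_sold = 60
  Event 8 (restock 24): 21 + 24 = 45
  Event 9 (adjust +1): 45 + 1 = 46
  Event 10 (sale 15): sell min(15,46)=15. stock: 46 - 15 = 31. total_sold = 75
Final: stock = 31, total_sold = 75

Answer: 31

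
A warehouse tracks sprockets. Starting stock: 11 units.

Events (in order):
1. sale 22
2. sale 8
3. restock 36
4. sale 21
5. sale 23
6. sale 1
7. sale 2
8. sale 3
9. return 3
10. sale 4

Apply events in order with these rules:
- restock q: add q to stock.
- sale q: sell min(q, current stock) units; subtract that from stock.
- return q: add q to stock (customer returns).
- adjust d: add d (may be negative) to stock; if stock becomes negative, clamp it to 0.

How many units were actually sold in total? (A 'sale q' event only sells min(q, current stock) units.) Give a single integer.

Processing events:
Start: stock = 11
  Event 1 (sale 22): sell min(22,11)=11. stock: 11 - 11 = 0. total_sold = 11
  Event 2 (sale 8): sell min(8,0)=0. stock: 0 - 0 = 0. total_sold = 11
  Event 3 (restock 36): 0 + 36 = 36
  Event 4 (sale 21): sell min(21,36)=21. stock: 36 - 21 = 15. total_sold = 32
  Event 5 (sale 23): sell min(23,15)=15. stock: 15 - 15 = 0. total_sold = 47
  Event 6 (sale 1): sell min(1,0)=0. stock: 0 - 0 = 0. total_sold = 47
  Event 7 (sale 2): sell min(2,0)=0. stock: 0 - 0 = 0. total_sold = 47
  Event 8 (sale 3): sell min(3,0)=0. stock: 0 - 0 = 0. total_sold = 47
  Event 9 (return 3): 0 + 3 = 3
  Event 10 (sale 4): sell min(4,3)=3. stock: 3 - 3 = 0. total_sold = 50
Final: stock = 0, total_sold = 50

Answer: 50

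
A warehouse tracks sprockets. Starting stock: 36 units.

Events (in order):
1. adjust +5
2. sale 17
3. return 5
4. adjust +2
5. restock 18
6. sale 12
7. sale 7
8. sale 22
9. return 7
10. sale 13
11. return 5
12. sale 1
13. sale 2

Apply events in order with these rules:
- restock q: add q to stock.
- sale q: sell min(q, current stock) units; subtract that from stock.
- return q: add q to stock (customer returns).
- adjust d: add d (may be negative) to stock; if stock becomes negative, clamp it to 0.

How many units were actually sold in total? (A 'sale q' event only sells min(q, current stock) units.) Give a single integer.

Processing events:
Start: stock = 36
  Event 1 (adjust +5): 36 + 5 = 41
  Event 2 (sale 17): sell min(17,41)=17. stock: 41 - 17 = 24. total_sold = 17
  Event 3 (return 5): 24 + 5 = 29
  Event 4 (adjust +2): 29 + 2 = 31
  Event 5 (restock 18): 31 + 18 = 49
  Event 6 (sale 12): sell min(12,49)=12. stock: 49 - 12 = 37. total_sold = 29
  Event 7 (sale 7): sell min(7,37)=7. stock: 37 - 7 = 30. total_sold = 36
  Event 8 (sale 22): sell min(22,30)=22. stock: 30 - 22 = 8. total_sold = 58
  Event 9 (return 7): 8 + 7 = 15
  Event 10 (sale 13): sell min(13,15)=13. stock: 15 - 13 = 2. total_sold = 71
  Event 11 (return 5): 2 + 5 = 7
  Event 12 (sale 1): sell min(1,7)=1. stock: 7 - 1 = 6. total_sold = 72
  Event 13 (sale 2): sell min(2,6)=2. stock: 6 - 2 = 4. total_sold = 74
Final: stock = 4, total_sold = 74

Answer: 74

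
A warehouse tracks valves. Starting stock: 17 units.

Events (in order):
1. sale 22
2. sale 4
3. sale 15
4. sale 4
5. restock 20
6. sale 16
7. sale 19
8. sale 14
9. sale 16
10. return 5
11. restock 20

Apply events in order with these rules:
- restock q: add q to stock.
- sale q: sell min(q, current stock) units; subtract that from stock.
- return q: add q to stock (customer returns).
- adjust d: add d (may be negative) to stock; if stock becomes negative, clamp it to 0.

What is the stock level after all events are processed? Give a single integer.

Processing events:
Start: stock = 17
  Event 1 (sale 22): sell min(22,17)=17. stock: 17 - 17 = 0. total_sold = 17
  Event 2 (sale 4): sell min(4,0)=0. stock: 0 - 0 = 0. total_sold = 17
  Event 3 (sale 15): sell min(15,0)=0. stock: 0 - 0 = 0. total_sold = 17
  Event 4 (sale 4): sell min(4,0)=0. stock: 0 - 0 = 0. total_sold = 17
  Event 5 (restock 20): 0 + 20 = 20
  Event 6 (sale 16): sell min(16,20)=16. stock: 20 - 16 = 4. total_sold = 33
  Event 7 (sale 19): sell min(19,4)=4. stock: 4 - 4 = 0. total_sold = 37
  Event 8 (sale 14): sell min(14,0)=0. stock: 0 - 0 = 0. total_sold = 37
  Event 9 (sale 16): sell min(16,0)=0. stock: 0 - 0 = 0. total_sold = 37
  Event 10 (return 5): 0 + 5 = 5
  Event 11 (restock 20): 5 + 20 = 25
Final: stock = 25, total_sold = 37

Answer: 25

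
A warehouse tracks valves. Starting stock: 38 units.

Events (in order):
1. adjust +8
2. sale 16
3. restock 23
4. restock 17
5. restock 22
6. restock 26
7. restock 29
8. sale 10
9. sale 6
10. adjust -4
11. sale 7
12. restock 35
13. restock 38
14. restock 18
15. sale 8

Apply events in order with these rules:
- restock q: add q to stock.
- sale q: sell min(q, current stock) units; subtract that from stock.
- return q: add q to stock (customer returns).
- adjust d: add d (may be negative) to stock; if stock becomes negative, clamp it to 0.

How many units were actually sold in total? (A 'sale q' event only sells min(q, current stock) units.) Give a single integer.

Processing events:
Start: stock = 38
  Event 1 (adjust +8): 38 + 8 = 46
  Event 2 (sale 16): sell min(16,46)=16. stock: 46 - 16 = 30. total_sold = 16
  Event 3 (restock 23): 30 + 23 = 53
  Event 4 (restock 17): 53 + 17 = 70
  Event 5 (restock 22): 70 + 22 = 92
  Event 6 (restock 26): 92 + 26 = 118
  Event 7 (restock 29): 118 + 29 = 147
  Event 8 (sale 10): sell min(10,147)=10. stock: 147 - 10 = 137. total_sold = 26
  Event 9 (sale 6): sell min(6,137)=6. stock: 137 - 6 = 131. total_sold = 32
  Event 10 (adjust -4): 131 + -4 = 127
  Event 11 (sale 7): sell min(7,127)=7. stock: 127 - 7 = 120. total_sold = 39
  Event 12 (restock 35): 120 + 35 = 155
  Event 13 (restock 38): 155 + 38 = 193
  Event 14 (restock 18): 193 + 18 = 211
  Event 15 (sale 8): sell min(8,211)=8. stock: 211 - 8 = 203. total_sold = 47
Final: stock = 203, total_sold = 47

Answer: 47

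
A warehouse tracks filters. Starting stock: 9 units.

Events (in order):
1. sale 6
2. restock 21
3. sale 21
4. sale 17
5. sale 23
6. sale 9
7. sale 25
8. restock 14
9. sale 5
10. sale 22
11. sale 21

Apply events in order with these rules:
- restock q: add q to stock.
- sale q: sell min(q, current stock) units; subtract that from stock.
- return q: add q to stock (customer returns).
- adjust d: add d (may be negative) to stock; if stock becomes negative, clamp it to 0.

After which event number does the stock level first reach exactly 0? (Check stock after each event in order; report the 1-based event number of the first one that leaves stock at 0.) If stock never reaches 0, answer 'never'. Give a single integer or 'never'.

Answer: 4

Derivation:
Processing events:
Start: stock = 9
  Event 1 (sale 6): sell min(6,9)=6. stock: 9 - 6 = 3. total_sold = 6
  Event 2 (restock 21): 3 + 21 = 24
  Event 3 (sale 21): sell min(21,24)=21. stock: 24 - 21 = 3. total_sold = 27
  Event 4 (sale 17): sell min(17,3)=3. stock: 3 - 3 = 0. total_sold = 30
  Event 5 (sale 23): sell min(23,0)=0. stock: 0 - 0 = 0. total_sold = 30
  Event 6 (sale 9): sell min(9,0)=0. stock: 0 - 0 = 0. total_sold = 30
  Event 7 (sale 25): sell min(25,0)=0. stock: 0 - 0 = 0. total_sold = 30
  Event 8 (restock 14): 0 + 14 = 14
  Event 9 (sale 5): sell min(5,14)=5. stock: 14 - 5 = 9. total_sold = 35
  Event 10 (sale 22): sell min(22,9)=9. stock: 9 - 9 = 0. total_sold = 44
  Event 11 (sale 21): sell min(21,0)=0. stock: 0 - 0 = 0. total_sold = 44
Final: stock = 0, total_sold = 44

First zero at event 4.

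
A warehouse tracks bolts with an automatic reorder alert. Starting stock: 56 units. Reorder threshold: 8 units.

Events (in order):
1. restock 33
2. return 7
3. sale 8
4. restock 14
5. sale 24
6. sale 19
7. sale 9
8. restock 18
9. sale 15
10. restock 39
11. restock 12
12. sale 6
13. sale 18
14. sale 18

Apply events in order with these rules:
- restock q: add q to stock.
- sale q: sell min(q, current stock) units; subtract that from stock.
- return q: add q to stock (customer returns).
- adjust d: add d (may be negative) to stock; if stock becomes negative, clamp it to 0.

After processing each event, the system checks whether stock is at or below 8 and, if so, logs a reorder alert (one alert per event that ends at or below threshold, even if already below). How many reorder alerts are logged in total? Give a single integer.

Answer: 0

Derivation:
Processing events:
Start: stock = 56
  Event 1 (restock 33): 56 + 33 = 89
  Event 2 (return 7): 89 + 7 = 96
  Event 3 (sale 8): sell min(8,96)=8. stock: 96 - 8 = 88. total_sold = 8
  Event 4 (restock 14): 88 + 14 = 102
  Event 5 (sale 24): sell min(24,102)=24. stock: 102 - 24 = 78. total_sold = 32
  Event 6 (sale 19): sell min(19,78)=19. stock: 78 - 19 = 59. total_sold = 51
  Event 7 (sale 9): sell min(9,59)=9. stock: 59 - 9 = 50. total_sold = 60
  Event 8 (restock 18): 50 + 18 = 68
  Event 9 (sale 15): sell min(15,68)=15. stock: 68 - 15 = 53. total_sold = 75
  Event 10 (restock 39): 53 + 39 = 92
  Event 11 (restock 12): 92 + 12 = 104
  Event 12 (sale 6): sell min(6,104)=6. stock: 104 - 6 = 98. total_sold = 81
  Event 13 (sale 18): sell min(18,98)=18. stock: 98 - 18 = 80. total_sold = 99
  Event 14 (sale 18): sell min(18,80)=18. stock: 80 - 18 = 62. total_sold = 117
Final: stock = 62, total_sold = 117

Checking against threshold 8:
  After event 1: stock=89 > 8
  After event 2: stock=96 > 8
  After event 3: stock=88 > 8
  After event 4: stock=102 > 8
  After event 5: stock=78 > 8
  After event 6: stock=59 > 8
  After event 7: stock=50 > 8
  After event 8: stock=68 > 8
  After event 9: stock=53 > 8
  After event 10: stock=92 > 8
  After event 11: stock=104 > 8
  After event 12: stock=98 > 8
  After event 13: stock=80 > 8
  After event 14: stock=62 > 8
Alert events: []. Count = 0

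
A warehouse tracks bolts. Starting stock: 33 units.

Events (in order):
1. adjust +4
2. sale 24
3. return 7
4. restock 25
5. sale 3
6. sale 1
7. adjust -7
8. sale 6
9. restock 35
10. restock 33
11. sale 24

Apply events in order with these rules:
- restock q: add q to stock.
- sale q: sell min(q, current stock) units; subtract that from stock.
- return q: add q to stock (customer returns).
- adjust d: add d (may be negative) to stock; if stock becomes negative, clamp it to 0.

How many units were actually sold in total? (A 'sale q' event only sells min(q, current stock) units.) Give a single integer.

Processing events:
Start: stock = 33
  Event 1 (adjust +4): 33 + 4 = 37
  Event 2 (sale 24): sell min(24,37)=24. stock: 37 - 24 = 13. total_sold = 24
  Event 3 (return 7): 13 + 7 = 20
  Event 4 (restock 25): 20 + 25 = 45
  Event 5 (sale 3): sell min(3,45)=3. stock: 45 - 3 = 42. total_sold = 27
  Event 6 (sale 1): sell min(1,42)=1. stock: 42 - 1 = 41. total_sold = 28
  Event 7 (adjust -7): 41 + -7 = 34
  Event 8 (sale 6): sell min(6,34)=6. stock: 34 - 6 = 28. total_sold = 34
  Event 9 (restock 35): 28 + 35 = 63
  Event 10 (restock 33): 63 + 33 = 96
  Event 11 (sale 24): sell min(24,96)=24. stock: 96 - 24 = 72. total_sold = 58
Final: stock = 72, total_sold = 58

Answer: 58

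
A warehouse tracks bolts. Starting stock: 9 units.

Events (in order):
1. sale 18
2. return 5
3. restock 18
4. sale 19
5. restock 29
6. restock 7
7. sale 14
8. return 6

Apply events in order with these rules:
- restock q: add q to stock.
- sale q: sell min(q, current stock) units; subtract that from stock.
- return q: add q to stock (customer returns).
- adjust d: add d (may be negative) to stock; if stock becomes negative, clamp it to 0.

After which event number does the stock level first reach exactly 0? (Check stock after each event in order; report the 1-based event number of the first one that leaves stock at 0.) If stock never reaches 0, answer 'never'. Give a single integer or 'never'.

Answer: 1

Derivation:
Processing events:
Start: stock = 9
  Event 1 (sale 18): sell min(18,9)=9. stock: 9 - 9 = 0. total_sold = 9
  Event 2 (return 5): 0 + 5 = 5
  Event 3 (restock 18): 5 + 18 = 23
  Event 4 (sale 19): sell min(19,23)=19. stock: 23 - 19 = 4. total_sold = 28
  Event 5 (restock 29): 4 + 29 = 33
  Event 6 (restock 7): 33 + 7 = 40
  Event 7 (sale 14): sell min(14,40)=14. stock: 40 - 14 = 26. total_sold = 42
  Event 8 (return 6): 26 + 6 = 32
Final: stock = 32, total_sold = 42

First zero at event 1.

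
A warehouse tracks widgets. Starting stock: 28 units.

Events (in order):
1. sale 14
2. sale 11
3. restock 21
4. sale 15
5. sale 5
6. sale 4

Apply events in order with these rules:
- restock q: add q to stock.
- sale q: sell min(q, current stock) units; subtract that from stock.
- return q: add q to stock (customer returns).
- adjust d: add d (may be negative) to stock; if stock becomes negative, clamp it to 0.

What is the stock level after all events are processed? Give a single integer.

Processing events:
Start: stock = 28
  Event 1 (sale 14): sell min(14,28)=14. stock: 28 - 14 = 14. total_sold = 14
  Event 2 (sale 11): sell min(11,14)=11. stock: 14 - 11 = 3. total_sold = 25
  Event 3 (restock 21): 3 + 21 = 24
  Event 4 (sale 15): sell min(15,24)=15. stock: 24 - 15 = 9. total_sold = 40
  Event 5 (sale 5): sell min(5,9)=5. stock: 9 - 5 = 4. total_sold = 45
  Event 6 (sale 4): sell min(4,4)=4. stock: 4 - 4 = 0. total_sold = 49
Final: stock = 0, total_sold = 49

Answer: 0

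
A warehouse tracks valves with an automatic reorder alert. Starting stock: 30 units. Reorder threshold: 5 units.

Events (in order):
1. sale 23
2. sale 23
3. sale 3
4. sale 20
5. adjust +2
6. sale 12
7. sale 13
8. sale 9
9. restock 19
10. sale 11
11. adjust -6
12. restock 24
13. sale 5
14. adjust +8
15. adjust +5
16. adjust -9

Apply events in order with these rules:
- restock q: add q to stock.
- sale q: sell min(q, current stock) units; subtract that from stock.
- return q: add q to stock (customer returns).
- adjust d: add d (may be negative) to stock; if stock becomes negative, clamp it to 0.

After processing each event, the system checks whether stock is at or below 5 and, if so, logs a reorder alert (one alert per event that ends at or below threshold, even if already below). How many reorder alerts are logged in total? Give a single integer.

Processing events:
Start: stock = 30
  Event 1 (sale 23): sell min(23,30)=23. stock: 30 - 23 = 7. total_sold = 23
  Event 2 (sale 23): sell min(23,7)=7. stock: 7 - 7 = 0. total_sold = 30
  Event 3 (sale 3): sell min(3,0)=0. stock: 0 - 0 = 0. total_sold = 30
  Event 4 (sale 20): sell min(20,0)=0. stock: 0 - 0 = 0. total_sold = 30
  Event 5 (adjust +2): 0 + 2 = 2
  Event 6 (sale 12): sell min(12,2)=2. stock: 2 - 2 = 0. total_sold = 32
  Event 7 (sale 13): sell min(13,0)=0. stock: 0 - 0 = 0. total_sold = 32
  Event 8 (sale 9): sell min(9,0)=0. stock: 0 - 0 = 0. total_sold = 32
  Event 9 (restock 19): 0 + 19 = 19
  Event 10 (sale 11): sell min(11,19)=11. stock: 19 - 11 = 8. total_sold = 43
  Event 11 (adjust -6): 8 + -6 = 2
  Event 12 (restock 24): 2 + 24 = 26
  Event 13 (sale 5): sell min(5,26)=5. stock: 26 - 5 = 21. total_sold = 48
  Event 14 (adjust +8): 21 + 8 = 29
  Event 15 (adjust +5): 29 + 5 = 34
  Event 16 (adjust -9): 34 + -9 = 25
Final: stock = 25, total_sold = 48

Checking against threshold 5:
  After event 1: stock=7 > 5
  After event 2: stock=0 <= 5 -> ALERT
  After event 3: stock=0 <= 5 -> ALERT
  After event 4: stock=0 <= 5 -> ALERT
  After event 5: stock=2 <= 5 -> ALERT
  After event 6: stock=0 <= 5 -> ALERT
  After event 7: stock=0 <= 5 -> ALERT
  After event 8: stock=0 <= 5 -> ALERT
  After event 9: stock=19 > 5
  After event 10: stock=8 > 5
  After event 11: stock=2 <= 5 -> ALERT
  After event 12: stock=26 > 5
  After event 13: stock=21 > 5
  After event 14: stock=29 > 5
  After event 15: stock=34 > 5
  After event 16: stock=25 > 5
Alert events: [2, 3, 4, 5, 6, 7, 8, 11]. Count = 8

Answer: 8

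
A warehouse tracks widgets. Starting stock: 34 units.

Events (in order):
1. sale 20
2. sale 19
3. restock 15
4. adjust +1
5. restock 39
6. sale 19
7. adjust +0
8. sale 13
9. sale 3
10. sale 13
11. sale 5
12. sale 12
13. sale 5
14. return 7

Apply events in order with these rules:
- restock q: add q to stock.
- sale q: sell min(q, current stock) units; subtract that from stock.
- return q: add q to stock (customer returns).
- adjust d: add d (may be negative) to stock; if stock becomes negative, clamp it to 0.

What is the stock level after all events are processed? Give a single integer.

Processing events:
Start: stock = 34
  Event 1 (sale 20): sell min(20,34)=20. stock: 34 - 20 = 14. total_sold = 20
  Event 2 (sale 19): sell min(19,14)=14. stock: 14 - 14 = 0. total_sold = 34
  Event 3 (restock 15): 0 + 15 = 15
  Event 4 (adjust +1): 15 + 1 = 16
  Event 5 (restock 39): 16 + 39 = 55
  Event 6 (sale 19): sell min(19,55)=19. stock: 55 - 19 = 36. total_sold = 53
  Event 7 (adjust +0): 36 + 0 = 36
  Event 8 (sale 13): sell min(13,36)=13. stock: 36 - 13 = 23. total_sold = 66
  Event 9 (sale 3): sell min(3,23)=3. stock: 23 - 3 = 20. total_sold = 69
  Event 10 (sale 13): sell min(13,20)=13. stock: 20 - 13 = 7. total_sold = 82
  Event 11 (sale 5): sell min(5,7)=5. stock: 7 - 5 = 2. total_sold = 87
  Event 12 (sale 12): sell min(12,2)=2. stock: 2 - 2 = 0. total_sold = 89
  Event 13 (sale 5): sell min(5,0)=0. stock: 0 - 0 = 0. total_sold = 89
  Event 14 (return 7): 0 + 7 = 7
Final: stock = 7, total_sold = 89

Answer: 7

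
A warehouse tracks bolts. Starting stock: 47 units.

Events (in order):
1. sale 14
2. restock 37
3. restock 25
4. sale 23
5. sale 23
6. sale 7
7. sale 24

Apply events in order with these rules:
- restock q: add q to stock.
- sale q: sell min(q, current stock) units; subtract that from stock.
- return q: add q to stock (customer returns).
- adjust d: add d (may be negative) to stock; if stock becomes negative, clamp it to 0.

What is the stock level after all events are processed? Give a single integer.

Answer: 18

Derivation:
Processing events:
Start: stock = 47
  Event 1 (sale 14): sell min(14,47)=14. stock: 47 - 14 = 33. total_sold = 14
  Event 2 (restock 37): 33 + 37 = 70
  Event 3 (restock 25): 70 + 25 = 95
  Event 4 (sale 23): sell min(23,95)=23. stock: 95 - 23 = 72. total_sold = 37
  Event 5 (sale 23): sell min(23,72)=23. stock: 72 - 23 = 49. total_sold = 60
  Event 6 (sale 7): sell min(7,49)=7. stock: 49 - 7 = 42. total_sold = 67
  Event 7 (sale 24): sell min(24,42)=24. stock: 42 - 24 = 18. total_sold = 91
Final: stock = 18, total_sold = 91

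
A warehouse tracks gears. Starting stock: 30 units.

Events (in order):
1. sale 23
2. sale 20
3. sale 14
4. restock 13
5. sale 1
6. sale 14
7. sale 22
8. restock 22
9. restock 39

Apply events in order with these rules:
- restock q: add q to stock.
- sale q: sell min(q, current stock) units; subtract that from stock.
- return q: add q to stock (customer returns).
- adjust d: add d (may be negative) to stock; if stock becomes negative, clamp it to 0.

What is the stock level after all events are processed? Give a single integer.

Processing events:
Start: stock = 30
  Event 1 (sale 23): sell min(23,30)=23. stock: 30 - 23 = 7. total_sold = 23
  Event 2 (sale 20): sell min(20,7)=7. stock: 7 - 7 = 0. total_sold = 30
  Event 3 (sale 14): sell min(14,0)=0. stock: 0 - 0 = 0. total_sold = 30
  Event 4 (restock 13): 0 + 13 = 13
  Event 5 (sale 1): sell min(1,13)=1. stock: 13 - 1 = 12. total_sold = 31
  Event 6 (sale 14): sell min(14,12)=12. stock: 12 - 12 = 0. total_sold = 43
  Event 7 (sale 22): sell min(22,0)=0. stock: 0 - 0 = 0. total_sold = 43
  Event 8 (restock 22): 0 + 22 = 22
  Event 9 (restock 39): 22 + 39 = 61
Final: stock = 61, total_sold = 43

Answer: 61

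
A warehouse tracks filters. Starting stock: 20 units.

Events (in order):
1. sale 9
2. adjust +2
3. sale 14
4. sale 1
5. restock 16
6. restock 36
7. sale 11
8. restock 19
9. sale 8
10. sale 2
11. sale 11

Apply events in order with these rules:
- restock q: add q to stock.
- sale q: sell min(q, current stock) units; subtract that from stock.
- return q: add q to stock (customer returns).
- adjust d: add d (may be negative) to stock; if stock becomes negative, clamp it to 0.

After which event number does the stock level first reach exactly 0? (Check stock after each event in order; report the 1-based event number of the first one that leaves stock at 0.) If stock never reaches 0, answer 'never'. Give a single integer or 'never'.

Answer: 3

Derivation:
Processing events:
Start: stock = 20
  Event 1 (sale 9): sell min(9,20)=9. stock: 20 - 9 = 11. total_sold = 9
  Event 2 (adjust +2): 11 + 2 = 13
  Event 3 (sale 14): sell min(14,13)=13. stock: 13 - 13 = 0. total_sold = 22
  Event 4 (sale 1): sell min(1,0)=0. stock: 0 - 0 = 0. total_sold = 22
  Event 5 (restock 16): 0 + 16 = 16
  Event 6 (restock 36): 16 + 36 = 52
  Event 7 (sale 11): sell min(11,52)=11. stock: 52 - 11 = 41. total_sold = 33
  Event 8 (restock 19): 41 + 19 = 60
  Event 9 (sale 8): sell min(8,60)=8. stock: 60 - 8 = 52. total_sold = 41
  Event 10 (sale 2): sell min(2,52)=2. stock: 52 - 2 = 50. total_sold = 43
  Event 11 (sale 11): sell min(11,50)=11. stock: 50 - 11 = 39. total_sold = 54
Final: stock = 39, total_sold = 54

First zero at event 3.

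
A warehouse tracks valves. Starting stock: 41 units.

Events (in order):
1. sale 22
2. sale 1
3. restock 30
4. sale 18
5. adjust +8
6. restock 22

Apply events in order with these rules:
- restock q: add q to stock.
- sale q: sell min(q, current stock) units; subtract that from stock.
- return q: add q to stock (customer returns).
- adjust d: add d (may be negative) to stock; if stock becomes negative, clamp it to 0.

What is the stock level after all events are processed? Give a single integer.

Processing events:
Start: stock = 41
  Event 1 (sale 22): sell min(22,41)=22. stock: 41 - 22 = 19. total_sold = 22
  Event 2 (sale 1): sell min(1,19)=1. stock: 19 - 1 = 18. total_sold = 23
  Event 3 (restock 30): 18 + 30 = 48
  Event 4 (sale 18): sell min(18,48)=18. stock: 48 - 18 = 30. total_sold = 41
  Event 5 (adjust +8): 30 + 8 = 38
  Event 6 (restock 22): 38 + 22 = 60
Final: stock = 60, total_sold = 41

Answer: 60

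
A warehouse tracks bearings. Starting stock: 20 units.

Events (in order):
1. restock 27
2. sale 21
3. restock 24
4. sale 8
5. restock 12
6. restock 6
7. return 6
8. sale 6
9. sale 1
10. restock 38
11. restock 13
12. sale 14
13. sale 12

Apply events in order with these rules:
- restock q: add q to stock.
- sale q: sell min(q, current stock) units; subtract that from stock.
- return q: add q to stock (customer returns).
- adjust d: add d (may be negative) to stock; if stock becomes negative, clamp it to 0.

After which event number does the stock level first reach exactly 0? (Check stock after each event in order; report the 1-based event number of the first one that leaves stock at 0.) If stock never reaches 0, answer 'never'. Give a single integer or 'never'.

Answer: never

Derivation:
Processing events:
Start: stock = 20
  Event 1 (restock 27): 20 + 27 = 47
  Event 2 (sale 21): sell min(21,47)=21. stock: 47 - 21 = 26. total_sold = 21
  Event 3 (restock 24): 26 + 24 = 50
  Event 4 (sale 8): sell min(8,50)=8. stock: 50 - 8 = 42. total_sold = 29
  Event 5 (restock 12): 42 + 12 = 54
  Event 6 (restock 6): 54 + 6 = 60
  Event 7 (return 6): 60 + 6 = 66
  Event 8 (sale 6): sell min(6,66)=6. stock: 66 - 6 = 60. total_sold = 35
  Event 9 (sale 1): sell min(1,60)=1. stock: 60 - 1 = 59. total_sold = 36
  Event 10 (restock 38): 59 + 38 = 97
  Event 11 (restock 13): 97 + 13 = 110
  Event 12 (sale 14): sell min(14,110)=14. stock: 110 - 14 = 96. total_sold = 50
  Event 13 (sale 12): sell min(12,96)=12. stock: 96 - 12 = 84. total_sold = 62
Final: stock = 84, total_sold = 62

Stock never reaches 0.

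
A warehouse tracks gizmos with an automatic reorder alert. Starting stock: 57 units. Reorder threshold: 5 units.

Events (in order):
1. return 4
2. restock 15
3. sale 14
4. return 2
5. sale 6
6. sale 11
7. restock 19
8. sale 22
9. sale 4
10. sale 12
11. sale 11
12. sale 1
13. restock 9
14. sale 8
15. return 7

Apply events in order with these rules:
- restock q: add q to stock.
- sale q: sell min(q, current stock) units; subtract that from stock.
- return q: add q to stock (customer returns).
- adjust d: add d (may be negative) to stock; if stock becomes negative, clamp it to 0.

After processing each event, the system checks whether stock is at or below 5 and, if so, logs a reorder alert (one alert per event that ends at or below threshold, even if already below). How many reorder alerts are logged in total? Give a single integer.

Answer: 0

Derivation:
Processing events:
Start: stock = 57
  Event 1 (return 4): 57 + 4 = 61
  Event 2 (restock 15): 61 + 15 = 76
  Event 3 (sale 14): sell min(14,76)=14. stock: 76 - 14 = 62. total_sold = 14
  Event 4 (return 2): 62 + 2 = 64
  Event 5 (sale 6): sell min(6,64)=6. stock: 64 - 6 = 58. total_sold = 20
  Event 6 (sale 11): sell min(11,58)=11. stock: 58 - 11 = 47. total_sold = 31
  Event 7 (restock 19): 47 + 19 = 66
  Event 8 (sale 22): sell min(22,66)=22. stock: 66 - 22 = 44. total_sold = 53
  Event 9 (sale 4): sell min(4,44)=4. stock: 44 - 4 = 40. total_sold = 57
  Event 10 (sale 12): sell min(12,40)=12. stock: 40 - 12 = 28. total_sold = 69
  Event 11 (sale 11): sell min(11,28)=11. stock: 28 - 11 = 17. total_sold = 80
  Event 12 (sale 1): sell min(1,17)=1. stock: 17 - 1 = 16. total_sold = 81
  Event 13 (restock 9): 16 + 9 = 25
  Event 14 (sale 8): sell min(8,25)=8. stock: 25 - 8 = 17. total_sold = 89
  Event 15 (return 7): 17 + 7 = 24
Final: stock = 24, total_sold = 89

Checking against threshold 5:
  After event 1: stock=61 > 5
  After event 2: stock=76 > 5
  After event 3: stock=62 > 5
  After event 4: stock=64 > 5
  After event 5: stock=58 > 5
  After event 6: stock=47 > 5
  After event 7: stock=66 > 5
  After event 8: stock=44 > 5
  After event 9: stock=40 > 5
  After event 10: stock=28 > 5
  After event 11: stock=17 > 5
  After event 12: stock=16 > 5
  After event 13: stock=25 > 5
  After event 14: stock=17 > 5
  After event 15: stock=24 > 5
Alert events: []. Count = 0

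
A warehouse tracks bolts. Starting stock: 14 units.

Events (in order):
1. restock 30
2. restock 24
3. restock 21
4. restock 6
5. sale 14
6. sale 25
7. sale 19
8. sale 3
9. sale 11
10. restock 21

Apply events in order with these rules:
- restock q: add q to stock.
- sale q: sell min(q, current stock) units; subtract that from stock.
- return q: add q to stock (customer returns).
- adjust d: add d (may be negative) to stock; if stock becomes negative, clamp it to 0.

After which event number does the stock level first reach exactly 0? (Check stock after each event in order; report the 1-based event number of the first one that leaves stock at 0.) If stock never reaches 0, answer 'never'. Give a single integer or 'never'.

Processing events:
Start: stock = 14
  Event 1 (restock 30): 14 + 30 = 44
  Event 2 (restock 24): 44 + 24 = 68
  Event 3 (restock 21): 68 + 21 = 89
  Event 4 (restock 6): 89 + 6 = 95
  Event 5 (sale 14): sell min(14,95)=14. stock: 95 - 14 = 81. total_sold = 14
  Event 6 (sale 25): sell min(25,81)=25. stock: 81 - 25 = 56. total_sold = 39
  Event 7 (sale 19): sell min(19,56)=19. stock: 56 - 19 = 37. total_sold = 58
  Event 8 (sale 3): sell min(3,37)=3. stock: 37 - 3 = 34. total_sold = 61
  Event 9 (sale 11): sell min(11,34)=11. stock: 34 - 11 = 23. total_sold = 72
  Event 10 (restock 21): 23 + 21 = 44
Final: stock = 44, total_sold = 72

Stock never reaches 0.

Answer: never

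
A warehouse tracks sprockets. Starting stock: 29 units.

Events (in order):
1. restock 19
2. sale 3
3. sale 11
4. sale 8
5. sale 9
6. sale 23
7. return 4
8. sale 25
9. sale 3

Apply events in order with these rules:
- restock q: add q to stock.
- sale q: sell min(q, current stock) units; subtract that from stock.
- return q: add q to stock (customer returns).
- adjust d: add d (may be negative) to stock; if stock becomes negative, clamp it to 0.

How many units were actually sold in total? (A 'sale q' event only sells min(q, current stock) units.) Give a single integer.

Processing events:
Start: stock = 29
  Event 1 (restock 19): 29 + 19 = 48
  Event 2 (sale 3): sell min(3,48)=3. stock: 48 - 3 = 45. total_sold = 3
  Event 3 (sale 11): sell min(11,45)=11. stock: 45 - 11 = 34. total_sold = 14
  Event 4 (sale 8): sell min(8,34)=8. stock: 34 - 8 = 26. total_sold = 22
  Event 5 (sale 9): sell min(9,26)=9. stock: 26 - 9 = 17. total_sold = 31
  Event 6 (sale 23): sell min(23,17)=17. stock: 17 - 17 = 0. total_sold = 48
  Event 7 (return 4): 0 + 4 = 4
  Event 8 (sale 25): sell min(25,4)=4. stock: 4 - 4 = 0. total_sold = 52
  Event 9 (sale 3): sell min(3,0)=0. stock: 0 - 0 = 0. total_sold = 52
Final: stock = 0, total_sold = 52

Answer: 52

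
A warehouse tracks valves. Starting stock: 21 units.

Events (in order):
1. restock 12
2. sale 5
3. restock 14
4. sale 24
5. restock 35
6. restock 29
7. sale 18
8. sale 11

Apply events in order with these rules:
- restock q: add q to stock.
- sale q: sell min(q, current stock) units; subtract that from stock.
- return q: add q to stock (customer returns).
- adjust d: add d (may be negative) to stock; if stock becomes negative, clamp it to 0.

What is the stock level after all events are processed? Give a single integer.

Answer: 53

Derivation:
Processing events:
Start: stock = 21
  Event 1 (restock 12): 21 + 12 = 33
  Event 2 (sale 5): sell min(5,33)=5. stock: 33 - 5 = 28. total_sold = 5
  Event 3 (restock 14): 28 + 14 = 42
  Event 4 (sale 24): sell min(24,42)=24. stock: 42 - 24 = 18. total_sold = 29
  Event 5 (restock 35): 18 + 35 = 53
  Event 6 (restock 29): 53 + 29 = 82
  Event 7 (sale 18): sell min(18,82)=18. stock: 82 - 18 = 64. total_sold = 47
  Event 8 (sale 11): sell min(11,64)=11. stock: 64 - 11 = 53. total_sold = 58
Final: stock = 53, total_sold = 58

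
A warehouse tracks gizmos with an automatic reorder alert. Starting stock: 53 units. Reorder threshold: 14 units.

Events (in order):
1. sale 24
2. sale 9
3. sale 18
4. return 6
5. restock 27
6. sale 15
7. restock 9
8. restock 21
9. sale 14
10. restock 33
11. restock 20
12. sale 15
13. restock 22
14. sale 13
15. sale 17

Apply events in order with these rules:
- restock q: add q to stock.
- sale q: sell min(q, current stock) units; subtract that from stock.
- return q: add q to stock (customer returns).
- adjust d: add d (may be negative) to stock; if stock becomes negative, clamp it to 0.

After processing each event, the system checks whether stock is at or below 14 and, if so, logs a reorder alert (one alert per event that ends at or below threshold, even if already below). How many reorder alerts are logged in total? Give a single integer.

Processing events:
Start: stock = 53
  Event 1 (sale 24): sell min(24,53)=24. stock: 53 - 24 = 29. total_sold = 24
  Event 2 (sale 9): sell min(9,29)=9. stock: 29 - 9 = 20. total_sold = 33
  Event 3 (sale 18): sell min(18,20)=18. stock: 20 - 18 = 2. total_sold = 51
  Event 4 (return 6): 2 + 6 = 8
  Event 5 (restock 27): 8 + 27 = 35
  Event 6 (sale 15): sell min(15,35)=15. stock: 35 - 15 = 20. total_sold = 66
  Event 7 (restock 9): 20 + 9 = 29
  Event 8 (restock 21): 29 + 21 = 50
  Event 9 (sale 14): sell min(14,50)=14. stock: 50 - 14 = 36. total_sold = 80
  Event 10 (restock 33): 36 + 33 = 69
  Event 11 (restock 20): 69 + 20 = 89
  Event 12 (sale 15): sell min(15,89)=15. stock: 89 - 15 = 74. total_sold = 95
  Event 13 (restock 22): 74 + 22 = 96
  Event 14 (sale 13): sell min(13,96)=13. stock: 96 - 13 = 83. total_sold = 108
  Event 15 (sale 17): sell min(17,83)=17. stock: 83 - 17 = 66. total_sold = 125
Final: stock = 66, total_sold = 125

Checking against threshold 14:
  After event 1: stock=29 > 14
  After event 2: stock=20 > 14
  After event 3: stock=2 <= 14 -> ALERT
  After event 4: stock=8 <= 14 -> ALERT
  After event 5: stock=35 > 14
  After event 6: stock=20 > 14
  After event 7: stock=29 > 14
  After event 8: stock=50 > 14
  After event 9: stock=36 > 14
  After event 10: stock=69 > 14
  After event 11: stock=89 > 14
  After event 12: stock=74 > 14
  After event 13: stock=96 > 14
  After event 14: stock=83 > 14
  After event 15: stock=66 > 14
Alert events: [3, 4]. Count = 2

Answer: 2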